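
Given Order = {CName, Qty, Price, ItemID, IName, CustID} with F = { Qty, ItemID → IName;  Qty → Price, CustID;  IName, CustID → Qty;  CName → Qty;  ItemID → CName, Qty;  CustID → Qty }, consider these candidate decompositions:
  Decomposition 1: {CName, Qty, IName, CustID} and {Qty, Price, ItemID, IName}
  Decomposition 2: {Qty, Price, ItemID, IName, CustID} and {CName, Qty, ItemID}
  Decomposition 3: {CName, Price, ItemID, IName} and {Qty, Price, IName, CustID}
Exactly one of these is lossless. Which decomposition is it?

Decomposition 2

Decomposition 1: common = {Qty, IName}, closure = {Qty, Price, IName, CustID} → lossy.
Decomposition 2: common = {Qty, ItemID}, closure = {CName, Qty, Price, ItemID, IName, CustID} → lossless.
Decomposition 3: common = {Price, IName}, closure = {Price, IName} → lossy.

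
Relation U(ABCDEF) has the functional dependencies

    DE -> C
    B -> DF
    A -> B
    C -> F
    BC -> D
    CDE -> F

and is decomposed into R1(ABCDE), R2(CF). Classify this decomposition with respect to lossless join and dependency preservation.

Lossless test: (C)⁺ = {CF}, which contains all of one fragment — lossless.
Dependency preservation: the restricted closure of {B} across the fragments never reaches {DF}, so B → DF cannot be enforced without a join — not preserved.

lossless but not dependency-preserving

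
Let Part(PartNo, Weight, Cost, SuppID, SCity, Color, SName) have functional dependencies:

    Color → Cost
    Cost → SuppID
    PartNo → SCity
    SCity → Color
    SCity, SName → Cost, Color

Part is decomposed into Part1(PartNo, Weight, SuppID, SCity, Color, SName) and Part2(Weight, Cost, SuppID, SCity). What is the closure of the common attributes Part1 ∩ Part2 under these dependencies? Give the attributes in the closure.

Part1 ∩ Part2 = {Weight, SuppID, SCity}.
SCity → Color applies, adding Color
Color → Cost applies, adding Cost
Closure: {Weight, Cost, SuppID, SCity, Color}.

Weight, Cost, SuppID, SCity, Color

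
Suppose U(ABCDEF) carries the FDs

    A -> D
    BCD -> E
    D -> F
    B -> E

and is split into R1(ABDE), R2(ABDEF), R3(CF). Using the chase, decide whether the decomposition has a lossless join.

No

Chase test. Columns are ABCDEF; row i has aⱼ where attribute j ∈ Ri, else bᵢⱼ.
Initial tableau (one row per fragment):
  row 1: a1 a2 b13 a4 a5 b16
  row 2: a1 a2 b23 a4 a5 a6
  row 3: b31 b32 a3 b34 b35 a6
Rows 1 and 2 agree on D; apply D→F and equate their F entries.
No row becomes fully distinguished — the join is lossy.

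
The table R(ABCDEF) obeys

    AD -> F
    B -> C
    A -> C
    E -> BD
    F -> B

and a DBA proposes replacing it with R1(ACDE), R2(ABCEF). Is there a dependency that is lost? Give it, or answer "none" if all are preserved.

AD -> F

Check AD → F: no single fragment contains all of {ADF}, and the restricted closure of {AD} across the fragments never reaches {F}.
B → C is preserved.
A → C is preserved.
E → BD is preserved.
F → B is preserved.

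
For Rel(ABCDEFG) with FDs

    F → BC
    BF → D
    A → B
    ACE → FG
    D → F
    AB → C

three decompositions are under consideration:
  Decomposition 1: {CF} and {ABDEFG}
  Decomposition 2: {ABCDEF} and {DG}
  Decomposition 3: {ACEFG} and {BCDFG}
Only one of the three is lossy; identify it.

Decomposition 2

Decomposition 1: common = {F}, closure = {BCDF} → lossless.
Decomposition 2: common = {D}, closure = {BCDF} → lossy.
Decomposition 3: common = {CFG}, closure = {BCDFG} → lossless.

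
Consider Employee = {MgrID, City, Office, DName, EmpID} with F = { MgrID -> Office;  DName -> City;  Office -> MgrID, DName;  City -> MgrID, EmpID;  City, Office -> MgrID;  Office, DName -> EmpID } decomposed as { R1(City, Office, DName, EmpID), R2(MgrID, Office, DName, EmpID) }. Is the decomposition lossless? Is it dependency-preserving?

lossless and dependency-preserving

Lossless test: (Office, DName, EmpID)⁺ = {MgrID, City, Office, DName, EmpID}, which contains all of one fragment — lossless.
Dependency preservation: City → MgrID, EmpID; City, Office → MgrID are not contained in any single fragment, but the restricted closure of each left-hand side across the fragments still reaches the right-hand side; the remaining FDs each lie inside some fragment. All dependencies are preserved.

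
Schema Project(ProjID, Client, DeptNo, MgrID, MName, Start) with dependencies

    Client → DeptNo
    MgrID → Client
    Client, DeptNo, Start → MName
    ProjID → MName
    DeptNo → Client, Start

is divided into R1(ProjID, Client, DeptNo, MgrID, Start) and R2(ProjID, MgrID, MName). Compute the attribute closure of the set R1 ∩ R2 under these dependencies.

ProjID, Client, DeptNo, MgrID, MName, Start

R1 ∩ R2 = {ProjID, MgrID}.
MgrID → Client applies, adding Client
ProjID → MName applies, adding MName
Client → DeptNo applies, adding DeptNo
DeptNo → Client, Start applies, adding Start
Closure: {ProjID, Client, DeptNo, MgrID, MName, Start}.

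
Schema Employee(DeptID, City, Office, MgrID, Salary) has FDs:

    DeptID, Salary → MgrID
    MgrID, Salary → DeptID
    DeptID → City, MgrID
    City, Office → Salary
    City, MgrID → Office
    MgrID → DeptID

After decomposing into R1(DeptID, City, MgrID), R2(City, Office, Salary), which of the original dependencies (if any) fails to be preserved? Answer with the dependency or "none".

Check City, MgrID → Office: no single fragment contains all of {City, Office, MgrID}, and the restricted closure of {City, MgrID} across the fragments never reaches {Office}.
DeptID, Salary → MgrID is preserved.
MgrID, Salary → DeptID is preserved.
DeptID → City, MgrID is preserved.
City, Office → Salary is preserved.
MgrID → DeptID is preserved.

City, MgrID → Office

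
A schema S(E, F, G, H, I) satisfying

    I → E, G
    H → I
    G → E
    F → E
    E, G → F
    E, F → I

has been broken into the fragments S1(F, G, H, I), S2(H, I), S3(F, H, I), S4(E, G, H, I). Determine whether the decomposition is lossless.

Chase test. Columns are E, F, G, H, I; row i has aⱼ where attribute j ∈ Si, else bᵢⱼ.
Initial tableau (one row per fragment):
  row 1: b11 a2 a3 a4 a5
  row 2: b21 b22 b23 a4 a5
  row 3: b31 a2 b33 a4 a5
  row 4: a1 b42 a3 a4 a5
Rows 1 and 2 agree on I; apply I→E, G and equate their E, G entries.
Rows 1 and 3 agree on I; apply I→E, G and equate their E, G entries.
Rows 1 and 4 agree on I; apply I→E, G and equate their E, G entries.
Rows 1 and 2 agree on E, G; apply E, G→F and equate their F entries.
Rows 1 and 4 agree on E, G; apply E, G→F and equate their F entries.
Row 1 is now all distinguished symbols — the join is lossless.

Yes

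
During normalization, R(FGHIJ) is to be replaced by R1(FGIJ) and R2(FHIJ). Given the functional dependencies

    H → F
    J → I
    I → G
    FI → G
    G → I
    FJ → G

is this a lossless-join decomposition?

Common attributes: R1 ∩ R2 = {FIJ}.
Closure of {FIJ}: I → G applies, adding G. So (FIJ)⁺ = {FGIJ}.
This closure contains every attribute of R1, so R1 ∩ R2 → R1. The join is lossless.

Yes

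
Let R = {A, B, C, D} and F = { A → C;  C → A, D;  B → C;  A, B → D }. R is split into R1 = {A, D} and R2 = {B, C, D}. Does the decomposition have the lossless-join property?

Common attributes: R1 ∩ R2 = {D}.
No dependency enlarges {D}, so (D)⁺ = {D}.
The closure contains neither all of R1 = {A, D} nor all of R2 = {B, C, D}, so the common attributes are not a superkey of either fragment. The join is lossy.

No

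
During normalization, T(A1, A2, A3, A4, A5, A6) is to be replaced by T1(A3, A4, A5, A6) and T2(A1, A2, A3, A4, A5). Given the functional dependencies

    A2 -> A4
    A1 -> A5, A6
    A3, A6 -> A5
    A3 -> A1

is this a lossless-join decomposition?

Common attributes: T1 ∩ T2 = {A3, A4, A5}.
Closure of {A3, A4, A5}: A3 → A1 applies, adding A1; A1 → A5, A6 applies, adding A6. So (A3, A4, A5)⁺ = {A1, A3, A4, A5, A6}.
This closure contains every attribute of T1, so T1 ∩ T2 → T1. The join is lossless.

Yes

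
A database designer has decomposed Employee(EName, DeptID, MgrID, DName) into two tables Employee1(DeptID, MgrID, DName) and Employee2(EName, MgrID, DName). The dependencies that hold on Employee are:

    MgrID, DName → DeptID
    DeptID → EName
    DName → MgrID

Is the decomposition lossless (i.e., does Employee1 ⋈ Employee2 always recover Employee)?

Common attributes: Employee1 ∩ Employee2 = {MgrID, DName}.
Closure of {MgrID, DName}: MgrID, DName → DeptID applies, adding DeptID; DeptID → EName applies, adding EName. So (MgrID, DName)⁺ = {EName, DeptID, MgrID, DName}.
This closure contains every attribute of Employee1, so Employee1 ∩ Employee2 → Employee1. The join is lossless.

Yes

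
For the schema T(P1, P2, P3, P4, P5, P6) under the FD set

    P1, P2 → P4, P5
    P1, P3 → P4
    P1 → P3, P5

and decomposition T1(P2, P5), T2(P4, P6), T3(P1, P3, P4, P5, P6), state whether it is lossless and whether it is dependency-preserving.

Lossless test (chase): applying each FD to every pair of rows produces no changes in the tableau, so no row becomes fully distinguished — the join is lossy.
Dependency preservation: P1, P2 → P4, P5 is not contained in any single fragment, but the restricted closure of its left-hand side across the fragments still reaches the right-hand side; the remaining FDs each lie inside some fragment. All dependencies are preserved.

lossy but dependency-preserving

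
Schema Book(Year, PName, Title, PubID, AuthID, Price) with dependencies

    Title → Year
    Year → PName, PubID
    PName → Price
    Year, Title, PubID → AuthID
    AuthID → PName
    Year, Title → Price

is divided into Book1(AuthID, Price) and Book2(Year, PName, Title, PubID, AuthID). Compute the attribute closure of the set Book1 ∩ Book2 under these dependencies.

Book1 ∩ Book2 = {AuthID}.
AuthID → PName applies, adding PName
PName → Price applies, adding Price
Closure: {PName, AuthID, Price}.

PName, AuthID, Price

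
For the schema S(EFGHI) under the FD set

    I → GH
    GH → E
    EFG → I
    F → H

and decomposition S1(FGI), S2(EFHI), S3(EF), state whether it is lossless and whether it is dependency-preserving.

Lossless test (chase): Rows 1 and 2 agree on I; apply I→GH and equate their GH entries. Rows 1 and 2 agree on GH; apply GH→E and equate their E entries. Rows 1 and 3 agree on F; apply F→H and equate their H entries. Row 1 is now all distinguished symbols — the join is lossless.
Dependency preservation: the restricted closure of {GH} across the fragments never reaches {E}, so GH → E cannot be enforced without a join — not preserved.

lossless but not dependency-preserving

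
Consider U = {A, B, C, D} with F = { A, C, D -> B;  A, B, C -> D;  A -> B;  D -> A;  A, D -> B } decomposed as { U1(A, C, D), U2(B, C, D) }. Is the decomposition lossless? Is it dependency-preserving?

lossless but not dependency-preserving

Lossless test: (C, D)⁺ = {A, B, C, D}, which contains all of one fragment — lossless.
Dependency preservation: the restricted closure of {A} across the fragments never reaches {B}, so A → B cannot be enforced without a join — not preserved.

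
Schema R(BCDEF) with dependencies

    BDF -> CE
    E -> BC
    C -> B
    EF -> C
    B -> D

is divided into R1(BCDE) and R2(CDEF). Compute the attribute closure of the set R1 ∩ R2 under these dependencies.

BCDE

R1 ∩ R2 = {CDE}.
E → BC applies, adding B
Closure: {BCDE}.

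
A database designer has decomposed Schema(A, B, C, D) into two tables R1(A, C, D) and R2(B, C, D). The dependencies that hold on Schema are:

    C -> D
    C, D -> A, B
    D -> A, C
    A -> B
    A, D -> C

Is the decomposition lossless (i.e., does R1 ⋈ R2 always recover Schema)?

Yes

Common attributes: R1 ∩ R2 = {C, D}.
Closure of {C, D}: C, D → A, B applies, adding A, B. So (C, D)⁺ = {A, B, C, D}.
This closure contains every attribute of R1, so R1 ∩ R2 → R1. The join is lossless.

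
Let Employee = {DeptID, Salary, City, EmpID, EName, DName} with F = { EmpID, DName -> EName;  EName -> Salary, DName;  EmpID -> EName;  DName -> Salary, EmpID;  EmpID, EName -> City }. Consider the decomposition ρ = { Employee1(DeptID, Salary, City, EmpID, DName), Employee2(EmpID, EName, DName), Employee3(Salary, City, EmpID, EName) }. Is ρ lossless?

Chase test. Columns are DeptID, Salary, City, EmpID, EName, DName; row i has aⱼ where attribute j ∈ Employeei, else bᵢⱼ.
Initial tableau (one row per fragment):
  row 1: a1 a2 a3 a4 b15 a6
  row 2: b21 b22 b23 a4 a5 a6
  row 3: b31 a2 a3 a4 a5 b36
Rows 1 and 2 agree on EmpID, DName; apply EmpID, DName→EName and equate their EName entries.
Rows 1 and 2 agree on EName; apply EName→Salary, DName and equate their Salary, DName entries.
Rows 1 and 3 agree on EName; apply EName→Salary, DName and equate their Salary, DName entries.
Rows 1 and 2 agree on EmpID, EName; apply EmpID, EName→City and equate their City entries.
Row 1 is now all distinguished symbols — the join is lossless.

Yes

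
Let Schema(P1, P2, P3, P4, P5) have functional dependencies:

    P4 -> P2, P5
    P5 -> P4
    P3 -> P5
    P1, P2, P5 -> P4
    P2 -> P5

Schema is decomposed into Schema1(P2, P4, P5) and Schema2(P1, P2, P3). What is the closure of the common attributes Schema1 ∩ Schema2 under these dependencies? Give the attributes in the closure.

Schema1 ∩ Schema2 = {P2}.
P2 → P5 applies, adding P5
P5 → P4 applies, adding P4
Closure: {P2, P4, P5}.

P2, P4, P5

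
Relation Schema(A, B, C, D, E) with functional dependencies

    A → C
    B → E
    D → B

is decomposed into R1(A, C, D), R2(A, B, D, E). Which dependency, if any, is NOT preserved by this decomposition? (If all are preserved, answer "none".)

none

A → C lies within R1.
B → E lies within R2.
D → B lies within R2.
Every dependency is enforceable on the fragments, so the decomposition is dependency-preserving.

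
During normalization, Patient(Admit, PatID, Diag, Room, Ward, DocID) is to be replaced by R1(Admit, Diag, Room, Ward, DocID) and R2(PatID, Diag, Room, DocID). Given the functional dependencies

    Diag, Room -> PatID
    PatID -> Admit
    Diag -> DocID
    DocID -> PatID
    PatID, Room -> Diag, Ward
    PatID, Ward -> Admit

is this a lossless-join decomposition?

Yes

Common attributes: R1 ∩ R2 = {Diag, Room, DocID}.
Closure of {Diag, Room, DocID}: Diag, Room → PatID applies, adding PatID; PatID → Admit applies, adding Admit; PatID, Room → Diag, Ward applies, adding Ward. So (Diag, Room, DocID)⁺ = {Admit, PatID, Diag, Room, Ward, DocID}.
This closure contains every attribute of R1, so R1 ∩ R2 → R1. The join is lossless.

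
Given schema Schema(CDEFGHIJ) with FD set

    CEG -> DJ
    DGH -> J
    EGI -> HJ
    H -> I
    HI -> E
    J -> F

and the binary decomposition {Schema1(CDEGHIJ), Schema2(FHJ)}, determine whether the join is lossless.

Common attributes: Schema1 ∩ Schema2 = {HJ}.
Closure of {HJ}: H → I applies, adding I; HI → E applies, adding E; J → F applies, adding F. So (HJ)⁺ = {EFHIJ}.
This closure contains every attribute of Schema2, so Schema1 ∩ Schema2 → Schema2. The join is lossless.

Yes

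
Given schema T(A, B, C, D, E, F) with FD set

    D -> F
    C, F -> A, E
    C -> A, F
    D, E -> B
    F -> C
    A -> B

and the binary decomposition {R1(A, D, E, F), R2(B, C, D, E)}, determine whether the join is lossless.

Yes

Common attributes: R1 ∩ R2 = {D, E}.
Closure of {D, E}: D → F applies, adding F; D, E → B applies, adding B; F → C applies, adding C; C, F → A, E applies, adding A. So (D, E)⁺ = {A, B, C, D, E, F}.
This closure contains every attribute of R1, so R1 ∩ R2 → R1. The join is lossless.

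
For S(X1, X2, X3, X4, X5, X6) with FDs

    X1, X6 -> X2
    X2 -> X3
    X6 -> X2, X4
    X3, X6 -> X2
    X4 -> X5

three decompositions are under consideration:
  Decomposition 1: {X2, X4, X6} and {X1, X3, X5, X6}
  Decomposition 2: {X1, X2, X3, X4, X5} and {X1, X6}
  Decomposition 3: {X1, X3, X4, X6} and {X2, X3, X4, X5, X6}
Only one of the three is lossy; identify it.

Decomposition 1: common = {X6}, closure = {X2, X3, X4, X5, X6} → lossless.
Decomposition 2: common = {X1}, closure = {X1} → lossy.
Decomposition 3: common = {X3, X4, X6}, closure = {X2, X3, X4, X5, X6} → lossless.

Decomposition 2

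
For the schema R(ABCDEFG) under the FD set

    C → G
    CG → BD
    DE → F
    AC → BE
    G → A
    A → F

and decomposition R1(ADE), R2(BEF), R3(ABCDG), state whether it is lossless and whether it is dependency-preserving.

Lossless test (chase): Rows 1 and 3 agree on A; apply A→F and equate their F entries. No row becomes fully distinguished — the join is lossy.
Dependency preservation: the restricted closure of {DE} across the fragments never reaches {F}, so DE → F cannot be enforced without a join — not preserved.

lossy and not dependency-preserving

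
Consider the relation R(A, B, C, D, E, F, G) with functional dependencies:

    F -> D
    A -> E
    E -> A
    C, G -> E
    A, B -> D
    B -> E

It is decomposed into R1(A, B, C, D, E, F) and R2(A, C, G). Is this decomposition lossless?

No

Common attributes: R1 ∩ R2 = {A, C}.
Closure of {A, C}: A → E applies, adding E. So (A, C)⁺ = {A, C, E}.
The closure contains neither all of R1 = {A, B, C, D, E, F} nor all of R2 = {A, C, G}, so the common attributes are not a superkey of either fragment. The join is lossy.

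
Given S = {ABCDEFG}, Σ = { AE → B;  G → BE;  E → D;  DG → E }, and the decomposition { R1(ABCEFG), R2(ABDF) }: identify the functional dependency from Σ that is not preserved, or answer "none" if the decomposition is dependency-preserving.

Check E → D: no single fragment contains all of {DE}, and the restricted closure of {E} across the fragments never reaches {D}.
AE → B is preserved.
G → BE is preserved.
DG → E is preserved.

E → D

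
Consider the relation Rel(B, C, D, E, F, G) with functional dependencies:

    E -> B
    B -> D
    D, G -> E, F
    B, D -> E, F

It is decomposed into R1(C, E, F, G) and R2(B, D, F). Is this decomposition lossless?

Common attributes: R1 ∩ R2 = {F}.
No dependency enlarges {F}, so (F)⁺ = {F}.
The closure contains neither all of R1 = {C, E, F, G} nor all of R2 = {B, D, F}, so the common attributes are not a superkey of either fragment. The join is lossy.

No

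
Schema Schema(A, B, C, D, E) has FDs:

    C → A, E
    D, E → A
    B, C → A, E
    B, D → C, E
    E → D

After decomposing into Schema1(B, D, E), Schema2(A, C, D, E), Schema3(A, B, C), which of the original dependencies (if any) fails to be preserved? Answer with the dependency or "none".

B, D → C, E

Check B, D → C, E: no single fragment contains all of {B, C, D, E}, and the restricted closure of {B, D} across the fragments never reaches {C, E}.
C → A, E is preserved.
D, E → A is preserved.
B, C → A, E is preserved.
E → D is preserved.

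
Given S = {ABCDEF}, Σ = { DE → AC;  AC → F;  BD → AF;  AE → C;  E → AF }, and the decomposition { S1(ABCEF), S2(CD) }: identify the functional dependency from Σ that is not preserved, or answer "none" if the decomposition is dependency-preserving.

Check BD → AF: no single fragment contains all of {ABDF}, and the restricted closure of {BD} across the fragments never reaches {AF}.
DE → AC is preserved.
AC → F is preserved.
AE → C is preserved.
E → AF is preserved.

BD → AF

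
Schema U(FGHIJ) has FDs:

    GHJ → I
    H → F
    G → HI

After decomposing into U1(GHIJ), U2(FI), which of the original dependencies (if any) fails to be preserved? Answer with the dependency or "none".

H → F

Check H → F: no single fragment contains all of {FH}, and the restricted closure of {H} across the fragments never reaches {F}.
GHJ → I is preserved.
G → HI is preserved.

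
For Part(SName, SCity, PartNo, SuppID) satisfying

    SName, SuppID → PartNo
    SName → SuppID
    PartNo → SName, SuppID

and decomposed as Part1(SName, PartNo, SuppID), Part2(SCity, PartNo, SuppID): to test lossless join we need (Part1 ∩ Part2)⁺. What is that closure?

Part1 ∩ Part2 = {PartNo, SuppID}.
PartNo → SName, SuppID applies, adding SName
Closure: {SName, PartNo, SuppID}.

SName, PartNo, SuppID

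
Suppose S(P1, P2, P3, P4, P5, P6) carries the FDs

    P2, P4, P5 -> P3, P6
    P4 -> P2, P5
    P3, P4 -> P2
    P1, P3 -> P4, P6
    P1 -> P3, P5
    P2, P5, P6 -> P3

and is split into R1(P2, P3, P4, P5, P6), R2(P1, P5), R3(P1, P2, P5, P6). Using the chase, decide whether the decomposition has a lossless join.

Chase test. Columns are P1, P2, P3, P4, P5, P6; row i has aⱼ where attribute j ∈ Ri, else bᵢⱼ.
Initial tableau (one row per fragment):
  row 1: b11 a2 a3 a4 a5 a6
  row 2: a1 b22 b23 b24 a5 b26
  row 3: a1 a2 b33 b34 a5 a6
Rows 2 and 3 agree on P1; apply P1→P3, P5 and equate their P3, P5 entries.
Rows 1 and 3 agree on P2, P5, P6; apply P2, P5, P6→P3 and equate their P3 entries.
Rows 2 and 3 agree on P1, P3; apply P1, P3→P4, P6 and equate their P4, P6 entries.
Rows 2 and 3 agree on P4; apply P4→P2, P5 and equate their P2, P5 entries.
No row becomes fully distinguished — the join is lossy.

No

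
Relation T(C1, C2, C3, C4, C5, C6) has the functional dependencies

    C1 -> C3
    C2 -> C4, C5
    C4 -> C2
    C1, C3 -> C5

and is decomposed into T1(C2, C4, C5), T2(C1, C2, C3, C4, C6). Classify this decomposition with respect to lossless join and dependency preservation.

lossless but not dependency-preserving

Lossless test: (C2, C4)⁺ = {C2, C4, C5}, which contains all of one fragment — lossless.
Dependency preservation: the restricted closure of {C1, C3} across the fragments never reaches {C5}, so C1, C3 → C5 cannot be enforced without a join — not preserved.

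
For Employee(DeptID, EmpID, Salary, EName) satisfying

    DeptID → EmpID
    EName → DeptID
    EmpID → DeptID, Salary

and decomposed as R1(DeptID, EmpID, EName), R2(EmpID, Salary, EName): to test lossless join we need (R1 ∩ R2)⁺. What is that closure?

R1 ∩ R2 = {EmpID, EName}.
EName → DeptID applies, adding DeptID
EmpID → DeptID, Salary applies, adding Salary
Closure: {DeptID, EmpID, Salary, EName}.

DeptID, EmpID, Salary, EName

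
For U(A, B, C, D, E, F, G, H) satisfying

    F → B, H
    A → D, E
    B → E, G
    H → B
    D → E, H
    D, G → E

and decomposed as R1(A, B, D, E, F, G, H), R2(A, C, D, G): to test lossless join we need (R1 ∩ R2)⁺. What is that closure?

R1 ∩ R2 = {A, D, G}.
A → D, E applies, adding E
D → E, H applies, adding H
H → B applies, adding B
Closure: {A, B, D, E, G, H}.

A, B, D, E, G, H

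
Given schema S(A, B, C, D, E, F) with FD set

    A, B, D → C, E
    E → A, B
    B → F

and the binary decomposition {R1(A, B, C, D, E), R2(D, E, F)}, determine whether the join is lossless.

Common attributes: R1 ∩ R2 = {D, E}.
Closure of {D, E}: E → A, B applies, adding A, B; B → F applies, adding F; A, B, D → C, E applies, adding C. So (D, E)⁺ = {A, B, C, D, E, F}.
This closure contains every attribute of R1, so R1 ∩ R2 → R1. The join is lossless.

Yes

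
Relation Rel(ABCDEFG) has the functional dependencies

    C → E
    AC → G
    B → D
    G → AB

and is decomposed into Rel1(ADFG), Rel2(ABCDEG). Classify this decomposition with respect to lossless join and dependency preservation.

lossy but dependency-preserving

Lossless test: (ADG)⁺ = {ABDG}, which is a superkey of neither fragment — lossy.
Dependency preservation: every FD's attributes lie within a single fragment, so each can be enforced locally — preserved.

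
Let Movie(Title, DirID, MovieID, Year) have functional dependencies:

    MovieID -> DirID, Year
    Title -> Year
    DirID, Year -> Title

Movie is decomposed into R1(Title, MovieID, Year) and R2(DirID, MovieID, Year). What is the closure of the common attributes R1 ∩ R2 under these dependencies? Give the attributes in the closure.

Title, DirID, MovieID, Year

R1 ∩ R2 = {MovieID, Year}.
MovieID → DirID, Year applies, adding DirID
DirID, Year → Title applies, adding Title
Closure: {Title, DirID, MovieID, Year}.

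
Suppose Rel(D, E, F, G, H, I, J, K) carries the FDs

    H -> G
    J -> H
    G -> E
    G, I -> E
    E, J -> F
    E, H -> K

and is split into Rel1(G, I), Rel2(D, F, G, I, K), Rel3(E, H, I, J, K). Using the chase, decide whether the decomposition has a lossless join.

No

Chase test. Columns are D, E, F, G, H, I, J, K; row i has aⱼ where attribute j ∈ Reli, else bᵢⱼ.
Initial tableau (one row per fragment):
  row 1: b11 b12 b13 a4 b15 a6 b17 b18
  row 2: a1 b22 a3 a4 b25 a6 b27 a8
  row 3: b31 a2 b33 b34 a5 a6 a7 a8
Rows 1 and 2 agree on G; apply G→E and equate their E entries.
No row becomes fully distinguished — the join is lossy.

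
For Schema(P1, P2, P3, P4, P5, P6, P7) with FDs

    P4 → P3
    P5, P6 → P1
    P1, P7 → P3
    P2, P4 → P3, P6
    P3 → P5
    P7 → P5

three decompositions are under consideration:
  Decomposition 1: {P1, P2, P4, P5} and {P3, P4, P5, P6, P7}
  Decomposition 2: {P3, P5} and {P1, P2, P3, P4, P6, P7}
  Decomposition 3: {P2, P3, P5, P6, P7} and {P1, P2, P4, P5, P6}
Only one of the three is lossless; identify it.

Decomposition 2

Decomposition 1: common = {P4, P5}, closure = {P3, P4, P5} → lossy.
Decomposition 2: common = {P3}, closure = {P3, P5} → lossless.
Decomposition 3: common = {P2, P5, P6}, closure = {P1, P2, P5, P6} → lossy.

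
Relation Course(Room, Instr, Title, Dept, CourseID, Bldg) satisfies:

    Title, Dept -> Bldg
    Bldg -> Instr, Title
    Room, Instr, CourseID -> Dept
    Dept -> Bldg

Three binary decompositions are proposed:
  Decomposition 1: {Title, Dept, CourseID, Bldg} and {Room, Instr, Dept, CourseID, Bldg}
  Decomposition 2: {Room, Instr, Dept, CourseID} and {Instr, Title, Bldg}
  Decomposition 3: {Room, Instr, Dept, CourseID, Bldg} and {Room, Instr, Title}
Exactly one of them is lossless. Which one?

Decomposition 1

Decomposition 1: common = {Dept, CourseID, Bldg}, closure = {Instr, Title, Dept, CourseID, Bldg} → lossless.
Decomposition 2: common = {Instr}, closure = {Instr} → lossy.
Decomposition 3: common = {Room, Instr}, closure = {Room, Instr} → lossy.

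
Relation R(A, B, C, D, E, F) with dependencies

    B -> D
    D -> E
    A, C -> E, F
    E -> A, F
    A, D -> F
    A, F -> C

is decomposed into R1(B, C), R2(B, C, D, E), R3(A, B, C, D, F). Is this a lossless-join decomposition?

Yes

Chase test. Columns are A, B, C, D, E, F; row i has aⱼ where attribute j ∈ Ri, else bᵢⱼ.
Initial tableau (one row per fragment):
  row 1: b11 a2 a3 b14 b15 b16
  row 2: b21 a2 a3 a4 a5 b26
  row 3: a1 a2 a3 a4 b35 a6
Rows 1 and 2 agree on B; apply B→D and equate their D entries.
Rows 1 and 2 agree on D; apply D→E and equate their E entries.
Rows 1 and 3 agree on D; apply D→E and equate their E entries.
Rows 1 and 2 agree on E; apply E→A, F and equate their A, F entries.
Rows 1 and 3 agree on E; apply E→A, F and equate their A, F entries.
Row 1 is now all distinguished symbols — the join is lossless.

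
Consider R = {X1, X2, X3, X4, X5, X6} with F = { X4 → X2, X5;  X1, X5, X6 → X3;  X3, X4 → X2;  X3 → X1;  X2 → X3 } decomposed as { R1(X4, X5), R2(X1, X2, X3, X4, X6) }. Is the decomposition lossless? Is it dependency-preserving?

Lossless test: (X4)⁺ = {X1, X2, X3, X4, X5}, which contains all of one fragment — lossless.
Dependency preservation: the restricted closure of {X1, X5, X6} across the fragments never reaches {X3}, so X1, X5, X6 → X3 cannot be enforced without a join — not preserved.

lossless but not dependency-preserving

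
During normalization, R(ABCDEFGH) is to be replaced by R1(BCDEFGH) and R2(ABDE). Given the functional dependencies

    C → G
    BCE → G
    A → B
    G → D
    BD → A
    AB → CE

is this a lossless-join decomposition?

Common attributes: R1 ∩ R2 = {BDE}.
Closure of {BDE}: BD → A applies, adding A; AB → CE applies, adding C; C → G applies, adding G. So (BDE)⁺ = {ABCDEG}.
This closure contains every attribute of R2, so R1 ∩ R2 → R2. The join is lossless.

Yes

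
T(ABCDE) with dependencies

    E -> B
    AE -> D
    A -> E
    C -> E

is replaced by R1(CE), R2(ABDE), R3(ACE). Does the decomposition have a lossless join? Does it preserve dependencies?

lossless and dependency-preserving

Lossless test (chase): Rows 1 and 2 agree on E; apply E→B and equate their B entries. Rows 1 and 3 agree on E; apply E→B and equate their B entries. Rows 2 and 3 agree on AE; apply AE→D and equate their D entries. Row 3 is now all distinguished symbols — the join is lossless.
Dependency preservation: every FD's attributes lie within a single fragment, so each can be enforced locally — preserved.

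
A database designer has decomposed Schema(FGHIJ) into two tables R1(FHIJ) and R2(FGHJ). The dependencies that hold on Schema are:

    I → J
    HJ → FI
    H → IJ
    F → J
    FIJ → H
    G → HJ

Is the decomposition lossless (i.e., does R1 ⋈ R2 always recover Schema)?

Common attributes: R1 ∩ R2 = {FHJ}.
Closure of {FHJ}: HJ → FI applies, adding I. So (FHJ)⁺ = {FHIJ}.
This closure contains every attribute of R1, so R1 ∩ R2 → R1. The join is lossless.

Yes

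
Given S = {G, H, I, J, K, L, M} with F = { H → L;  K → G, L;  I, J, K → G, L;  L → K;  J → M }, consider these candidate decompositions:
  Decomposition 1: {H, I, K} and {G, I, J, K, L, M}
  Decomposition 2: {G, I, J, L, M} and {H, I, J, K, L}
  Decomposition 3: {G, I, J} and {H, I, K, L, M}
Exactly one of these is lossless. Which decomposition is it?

Decomposition 2

Decomposition 1: common = {I, K}, closure = {G, I, K, L} → lossy.
Decomposition 2: common = {I, J, L}, closure = {G, I, J, K, L, M} → lossless.
Decomposition 3: common = {I}, closure = {I} → lossy.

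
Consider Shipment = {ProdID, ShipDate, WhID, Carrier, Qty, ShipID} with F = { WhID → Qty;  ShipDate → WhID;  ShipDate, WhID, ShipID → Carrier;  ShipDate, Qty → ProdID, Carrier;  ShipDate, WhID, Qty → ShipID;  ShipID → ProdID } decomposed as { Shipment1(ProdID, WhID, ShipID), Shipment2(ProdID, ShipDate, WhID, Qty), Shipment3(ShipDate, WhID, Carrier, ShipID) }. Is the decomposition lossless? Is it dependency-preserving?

lossless and dependency-preserving

Lossless test (chase): Rows 1 and 2 agree on WhID; apply WhID→Qty and equate their Qty entries. Rows 1 and 3 agree on WhID; apply WhID→Qty and equate their Qty entries. Rows 2 and 3 agree on ShipDate, Qty; apply ShipDate, Qty→ProdID, Carrier and equate their ProdID, Carrier entries. Rows 2 and 3 agree on ShipDate, WhID, Qty; apply ShipDate, WhID, Qty→ShipID and equate their ShipID entries. Row 2 is now all distinguished symbols — the join is lossless.
Dependency preservation: ShipDate, Qty → ProdID, Carrier; ShipDate, WhID, Qty → ShipID are not contained in any single fragment, but the restricted closure of each left-hand side across the fragments still reaches the right-hand side; the remaining FDs each lie inside some fragment. All dependencies are preserved.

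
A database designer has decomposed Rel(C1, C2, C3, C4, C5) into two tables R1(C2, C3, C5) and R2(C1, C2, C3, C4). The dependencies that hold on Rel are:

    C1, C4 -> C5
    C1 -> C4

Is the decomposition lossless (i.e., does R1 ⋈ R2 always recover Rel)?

Common attributes: R1 ∩ R2 = {C2, C3}.
No dependency enlarges {C2, C3}, so (C2, C3)⁺ = {C2, C3}.
The closure contains neither all of R1 = {C2, C3, C5} nor all of R2 = {C1, C2, C3, C4}, so the common attributes are not a superkey of either fragment. The join is lossy.

No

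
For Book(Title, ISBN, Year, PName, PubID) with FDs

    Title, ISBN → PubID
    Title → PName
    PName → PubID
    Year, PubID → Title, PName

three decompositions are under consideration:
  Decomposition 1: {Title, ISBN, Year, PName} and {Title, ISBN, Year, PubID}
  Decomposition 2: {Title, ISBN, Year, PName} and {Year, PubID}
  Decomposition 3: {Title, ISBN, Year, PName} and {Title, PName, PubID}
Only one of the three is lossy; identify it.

Decomposition 1: common = {Title, ISBN, Year}, closure = {Title, ISBN, Year, PName, PubID} → lossless.
Decomposition 2: common = {Year}, closure = {Year} → lossy.
Decomposition 3: common = {Title, PName}, closure = {Title, PName, PubID} → lossless.

Decomposition 2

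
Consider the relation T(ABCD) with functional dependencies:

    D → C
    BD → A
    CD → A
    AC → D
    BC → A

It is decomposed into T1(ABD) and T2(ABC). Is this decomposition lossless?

No

Common attributes: T1 ∩ T2 = {AB}.
No dependency enlarges {AB}, so (AB)⁺ = {AB}.
The closure contains neither all of T1 = {ABD} nor all of T2 = {ABC}, so the common attributes are not a superkey of either fragment. The join is lossy.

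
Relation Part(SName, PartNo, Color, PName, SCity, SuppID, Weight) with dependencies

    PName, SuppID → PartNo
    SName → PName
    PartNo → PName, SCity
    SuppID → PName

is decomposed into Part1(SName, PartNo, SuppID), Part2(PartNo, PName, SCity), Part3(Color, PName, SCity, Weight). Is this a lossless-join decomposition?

No

Chase test. Columns are SName, PartNo, Color, PName, SCity, SuppID, Weight; row i has aⱼ where attribute j ∈ Parti, else bᵢⱼ.
Initial tableau (one row per fragment):
  row 1: a1 a2 b13 b14 b15 a6 b17
  row 2: b21 a2 b23 a4 a5 b26 b27
  row 3: b31 b32 a3 a4 a5 b36 a7
Rows 1 and 2 agree on PartNo; apply PartNo→PName, SCity and equate their PName, SCity entries.
No row becomes fully distinguished — the join is lossy.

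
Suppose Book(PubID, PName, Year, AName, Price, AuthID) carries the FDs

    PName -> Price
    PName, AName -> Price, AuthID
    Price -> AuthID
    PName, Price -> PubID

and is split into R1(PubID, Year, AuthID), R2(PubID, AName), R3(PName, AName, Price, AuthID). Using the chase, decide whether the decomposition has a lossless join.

No

Chase test. Columns are PubID, PName, Year, AName, Price, AuthID; row i has aⱼ where attribute j ∈ Ri, else bᵢⱼ.
Initial tableau (one row per fragment):
  row 1: a1 b12 a3 b14 b15 a6
  row 2: a1 b22 b23 a4 b25 b26
  row 3: b31 a2 b33 a4 a5 a6
No row becomes fully distinguished — the join is lossy.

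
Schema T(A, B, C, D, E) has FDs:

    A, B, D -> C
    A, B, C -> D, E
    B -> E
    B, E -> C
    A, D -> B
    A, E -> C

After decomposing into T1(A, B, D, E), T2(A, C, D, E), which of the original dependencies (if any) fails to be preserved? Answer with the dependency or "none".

Check B, E → C: no single fragment contains all of {B, C, E}, and the restricted closure of {B, E} across the fragments never reaches {C}.
A, B, D → C is preserved.
A, B, C → D, E is preserved.
B → E is preserved.
A, D → B is preserved.
A, E → C is preserved.

B, E -> C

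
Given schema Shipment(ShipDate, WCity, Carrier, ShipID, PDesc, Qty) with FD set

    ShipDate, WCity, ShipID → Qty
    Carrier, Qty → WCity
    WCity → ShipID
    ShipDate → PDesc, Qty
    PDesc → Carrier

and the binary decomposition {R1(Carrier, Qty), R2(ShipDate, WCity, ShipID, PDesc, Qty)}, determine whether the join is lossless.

Common attributes: R1 ∩ R2 = {Qty}.
No dependency enlarges {Qty}, so (Qty)⁺ = {Qty}.
The closure contains neither all of R1 = {Carrier, Qty} nor all of R2 = {ShipDate, WCity, ShipID, PDesc, Qty}, so the common attributes are not a superkey of either fragment. The join is lossy.

No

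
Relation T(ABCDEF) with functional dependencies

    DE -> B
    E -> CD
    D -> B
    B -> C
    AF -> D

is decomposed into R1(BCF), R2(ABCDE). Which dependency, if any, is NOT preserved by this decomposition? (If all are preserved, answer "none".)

Check AF → D: no single fragment contains all of {ADF}, and the restricted closure of {AF} across the fragments never reaches {D}.
DE → B is preserved.
E → CD is preserved.
D → B is preserved.
B → C is preserved.

AF -> D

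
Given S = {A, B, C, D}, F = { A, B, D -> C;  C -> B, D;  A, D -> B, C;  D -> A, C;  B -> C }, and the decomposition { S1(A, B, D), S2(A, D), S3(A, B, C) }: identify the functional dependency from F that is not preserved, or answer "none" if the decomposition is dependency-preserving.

none

A, B, D → C: restricted closure across fragments reaches C.
C → B, D: restricted closure across fragments reaches B, D.
A, D → B, C: restricted closure across fragments reaches B, C.
D → A, C: restricted closure across fragments reaches A, C.
B → C lies within S3.
Every dependency is enforceable on the fragments, so the decomposition is dependency-preserving.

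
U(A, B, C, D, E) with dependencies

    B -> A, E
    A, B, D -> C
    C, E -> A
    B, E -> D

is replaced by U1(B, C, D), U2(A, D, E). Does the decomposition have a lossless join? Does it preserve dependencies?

Lossless test: (D)⁺ = {D}, which is a superkey of neither fragment — lossy.
Dependency preservation: the restricted closure of {B} across the fragments never reaches {A, E}, so B → A, E cannot be enforced without a join — not preserved.

lossy and not dependency-preserving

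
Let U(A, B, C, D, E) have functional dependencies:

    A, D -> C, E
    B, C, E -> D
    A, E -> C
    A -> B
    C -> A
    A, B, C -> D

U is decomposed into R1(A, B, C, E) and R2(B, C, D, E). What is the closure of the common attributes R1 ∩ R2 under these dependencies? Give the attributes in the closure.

A, B, C, D, E

R1 ∩ R2 = {B, C, E}.
B, C, E → D applies, adding D
C → A applies, adding A
Closure: {A, B, C, D, E}.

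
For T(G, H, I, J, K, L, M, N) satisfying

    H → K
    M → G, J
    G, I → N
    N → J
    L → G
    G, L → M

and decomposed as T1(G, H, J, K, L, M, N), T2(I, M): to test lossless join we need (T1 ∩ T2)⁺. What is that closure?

G, J, M

T1 ∩ T2 = {M}.
M → G, J applies, adding G, J
Closure: {G, J, M}.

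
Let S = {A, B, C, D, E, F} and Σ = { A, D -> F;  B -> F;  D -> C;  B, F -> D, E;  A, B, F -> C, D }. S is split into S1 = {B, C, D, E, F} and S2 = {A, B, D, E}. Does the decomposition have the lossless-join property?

Common attributes: S1 ∩ S2 = {B, D, E}.
Closure of {B, D, E}: B → F applies, adding F; D → C applies, adding C. So (B, D, E)⁺ = {B, C, D, E, F}.
This closure contains every attribute of S1, so S1 ∩ S2 → S1. The join is lossless.

Yes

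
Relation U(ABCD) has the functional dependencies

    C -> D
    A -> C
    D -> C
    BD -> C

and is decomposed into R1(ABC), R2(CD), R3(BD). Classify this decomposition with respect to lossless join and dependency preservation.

Lossless test (chase): Rows 1 and 2 agree on C; apply C→D and equate their D entries. Rows 1 and 3 agree on D; apply D→C and equate their C entries. Row 1 is now all distinguished symbols — the join is lossless.
Dependency preservation: BD → C is not contained in any single fragment, but the restricted closure of its left-hand side across the fragments still reaches the right-hand side; the remaining FDs each lie inside some fragment. All dependencies are preserved.

lossless and dependency-preserving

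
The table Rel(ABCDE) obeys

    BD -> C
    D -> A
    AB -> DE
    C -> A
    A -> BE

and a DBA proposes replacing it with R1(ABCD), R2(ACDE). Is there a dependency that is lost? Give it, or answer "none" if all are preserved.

none

BD → C lies within R1.
D → A lies within R1.
AB → DE: restricted closure across fragments reaches DE.
C → A lies within R1.
A → BE: restricted closure across fragments reaches BE.
Every dependency is enforceable on the fragments, so the decomposition is dependency-preserving.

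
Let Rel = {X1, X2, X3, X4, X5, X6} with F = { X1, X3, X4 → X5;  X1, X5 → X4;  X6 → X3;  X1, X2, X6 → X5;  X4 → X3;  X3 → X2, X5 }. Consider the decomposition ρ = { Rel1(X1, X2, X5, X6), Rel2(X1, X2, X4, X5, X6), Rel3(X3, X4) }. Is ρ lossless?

Chase test. Columns are X1, X2, X3, X4, X5, X6; row i has aⱼ where attribute j ∈ Reli, else bᵢⱼ.
Initial tableau (one row per fragment):
  row 1: a1 a2 b13 b14 a5 a6
  row 2: a1 a2 b23 a4 a5 a6
  row 3: b31 b32 a3 a4 b35 b36
Rows 1 and 2 agree on X1, X5; apply X1, X5→X4 and equate their X4 entries.
Rows 1 and 2 agree on X6; apply X6→X3 and equate their X3 entries.
Rows 1 and 3 agree on X4; apply X4→X3 and equate their X3 entries.
Rows 1 and 3 agree on X3; apply X3→X2, X5 and equate their X2, X5 entries.
Row 1 is now all distinguished symbols — the join is lossless.

Yes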